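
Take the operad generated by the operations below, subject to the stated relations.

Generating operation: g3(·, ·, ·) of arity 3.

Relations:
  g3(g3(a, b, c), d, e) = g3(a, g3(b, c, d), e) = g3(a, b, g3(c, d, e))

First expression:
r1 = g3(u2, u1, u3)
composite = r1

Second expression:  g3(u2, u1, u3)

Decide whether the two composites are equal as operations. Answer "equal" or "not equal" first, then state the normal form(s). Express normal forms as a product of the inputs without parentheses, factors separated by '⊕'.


equal; both compose to u2 ⊕ u1 ⊕ u3

In normal form, the first expression is u2 ⊕ u1 ⊕ u3
In normal form, the second expression is u2 ⊕ u1 ⊕ u3
One common form — equal.


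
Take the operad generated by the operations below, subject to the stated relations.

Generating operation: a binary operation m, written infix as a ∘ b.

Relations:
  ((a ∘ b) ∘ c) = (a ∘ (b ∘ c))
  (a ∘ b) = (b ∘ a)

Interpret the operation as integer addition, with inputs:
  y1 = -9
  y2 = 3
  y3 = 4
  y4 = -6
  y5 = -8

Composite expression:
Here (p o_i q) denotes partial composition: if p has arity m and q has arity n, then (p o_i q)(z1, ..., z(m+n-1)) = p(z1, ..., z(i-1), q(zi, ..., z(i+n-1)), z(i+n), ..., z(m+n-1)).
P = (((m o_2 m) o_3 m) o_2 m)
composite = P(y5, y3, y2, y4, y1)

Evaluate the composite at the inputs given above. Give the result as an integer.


-16

(y3 ∘ y2) = 7
(y4 ∘ y1) = -15
((y3 ∘ y2) ∘ (y4 ∘ y1)) = -8
(y5 ∘ ((y3 ∘ y2) ∘ (y4 ∘ y1))) = -16


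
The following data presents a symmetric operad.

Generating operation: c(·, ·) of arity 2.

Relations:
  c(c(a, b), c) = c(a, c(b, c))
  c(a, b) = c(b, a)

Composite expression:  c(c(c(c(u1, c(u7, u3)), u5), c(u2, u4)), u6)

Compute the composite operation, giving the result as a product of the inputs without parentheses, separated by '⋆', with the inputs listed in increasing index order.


u1 ⋆ u2 ⋆ u3 ⋆ u4 ⋆ u5 ⋆ u6 ⋆ u7

Reordering under c is free, so list the u-inputs canonically.
c(u7, u3) reduces to u7 ⋆ u3
c(u1, c(u7, u3)) reduces to u1 ⋆ u7 ⋆ u3
c(c(u1, c(u7, u3)), u5) reduces to u1 ⋆ u7 ⋆ u3 ⋆ u5
c(u2, u4) reduces to u2 ⋆ u4
c(c(c(u1, c(u7, u3)), u5), c(u2, u4)) reduces to u1 ⋆ u7 ⋆ u3 ⋆ u5 ⋆ u2 ⋆ u4
c(c(c(c(u1, c(u7, u3)), u5), c(u2, u4)), u6) reduces to u1 ⋆ u7 ⋆ u3 ⋆ u5 ⋆ u2 ⋆ u4 ⋆ u6
sorting the factors by input index: u1 ⋆ u2 ⋆ u3 ⋆ u4 ⋆ u5 ⋆ u6 ⋆ u7


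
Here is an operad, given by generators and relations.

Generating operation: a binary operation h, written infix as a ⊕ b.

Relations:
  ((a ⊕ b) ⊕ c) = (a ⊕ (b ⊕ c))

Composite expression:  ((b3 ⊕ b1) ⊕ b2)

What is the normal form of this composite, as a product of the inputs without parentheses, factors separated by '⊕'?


Key point: h is associative — brackets drop, the b-order remains.
(b3 ⊕ b1) flattens to b3 ⊕ b1
((b3 ⊕ b1) ⊕ b2) flattens to b3 ⊕ b1 ⊕ b2

b3 ⊕ b1 ⊕ b2


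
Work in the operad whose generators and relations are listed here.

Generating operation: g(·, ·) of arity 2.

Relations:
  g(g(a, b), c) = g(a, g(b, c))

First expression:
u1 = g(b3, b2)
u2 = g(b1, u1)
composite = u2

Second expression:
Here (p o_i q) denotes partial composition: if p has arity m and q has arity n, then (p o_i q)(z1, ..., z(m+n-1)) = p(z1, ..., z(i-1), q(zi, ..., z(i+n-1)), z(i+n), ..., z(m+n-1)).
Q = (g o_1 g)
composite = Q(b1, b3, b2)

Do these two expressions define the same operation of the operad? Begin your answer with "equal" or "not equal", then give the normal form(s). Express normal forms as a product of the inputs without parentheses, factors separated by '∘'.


Reducing the first expression gives b1 ∘ b3 ∘ b2
Reducing the second expression gives b1 ∘ b3 ∘ b2
Both agree, so they are equal.

equal: each reduces to b1 ∘ b3 ∘ b2


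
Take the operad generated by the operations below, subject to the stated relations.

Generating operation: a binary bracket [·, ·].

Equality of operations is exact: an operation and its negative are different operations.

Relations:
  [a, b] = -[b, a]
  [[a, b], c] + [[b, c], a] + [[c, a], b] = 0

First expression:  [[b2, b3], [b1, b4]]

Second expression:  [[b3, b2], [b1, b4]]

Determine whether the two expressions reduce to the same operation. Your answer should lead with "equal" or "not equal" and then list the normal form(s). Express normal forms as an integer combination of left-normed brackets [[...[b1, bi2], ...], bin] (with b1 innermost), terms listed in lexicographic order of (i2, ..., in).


not equal — first -[[[b1, b4], b2], b3] + [[[b1, b4], b3], b2], second [[[b1, b4], b2], b3] - [[[b1, b4], b3], b2]

Normal form of the first expression: -[[[b1, b4], b2], b3] + [[[b1, b4], b3], b2]
Normal form of the second expression: [[[b1, b4], b2], b3] - [[[b1, b4], b3], b2]
No match — not equal.


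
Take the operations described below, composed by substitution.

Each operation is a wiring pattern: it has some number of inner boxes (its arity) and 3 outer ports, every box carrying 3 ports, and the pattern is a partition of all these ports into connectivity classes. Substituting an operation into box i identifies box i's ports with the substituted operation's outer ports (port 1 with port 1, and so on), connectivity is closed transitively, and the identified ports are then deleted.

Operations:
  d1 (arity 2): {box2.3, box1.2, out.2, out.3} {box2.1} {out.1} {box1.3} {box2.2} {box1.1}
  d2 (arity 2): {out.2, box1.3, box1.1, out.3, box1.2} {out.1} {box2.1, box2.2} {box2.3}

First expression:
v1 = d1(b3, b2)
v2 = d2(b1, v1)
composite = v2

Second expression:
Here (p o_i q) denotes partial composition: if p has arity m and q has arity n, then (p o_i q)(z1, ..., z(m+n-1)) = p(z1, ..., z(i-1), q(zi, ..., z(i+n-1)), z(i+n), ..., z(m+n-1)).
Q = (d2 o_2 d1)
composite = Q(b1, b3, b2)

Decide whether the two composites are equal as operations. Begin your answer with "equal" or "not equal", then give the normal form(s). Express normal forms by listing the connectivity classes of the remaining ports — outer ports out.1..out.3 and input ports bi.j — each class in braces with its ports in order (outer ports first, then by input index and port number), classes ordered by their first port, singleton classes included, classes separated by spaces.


equal; the common form is {out.1} {out.2, out.3, b1.1, b1.2, b1.3} {b2.1} {b2.2} {b2.3, b3.2} {b3.1} {b3.3}

Reducing the first expression gives {out.1} {out.2, out.3, b1.1, b1.2, b1.3} {b2.1} {b2.2} {b2.3, b3.2} {b3.1} {b3.3}
Reducing the second expression gives {out.1} {out.2, out.3, b1.1, b1.2, b1.3} {b2.1} {b2.2} {b2.3, b3.2} {b3.1} {b3.3}
The forms coincide; equal.


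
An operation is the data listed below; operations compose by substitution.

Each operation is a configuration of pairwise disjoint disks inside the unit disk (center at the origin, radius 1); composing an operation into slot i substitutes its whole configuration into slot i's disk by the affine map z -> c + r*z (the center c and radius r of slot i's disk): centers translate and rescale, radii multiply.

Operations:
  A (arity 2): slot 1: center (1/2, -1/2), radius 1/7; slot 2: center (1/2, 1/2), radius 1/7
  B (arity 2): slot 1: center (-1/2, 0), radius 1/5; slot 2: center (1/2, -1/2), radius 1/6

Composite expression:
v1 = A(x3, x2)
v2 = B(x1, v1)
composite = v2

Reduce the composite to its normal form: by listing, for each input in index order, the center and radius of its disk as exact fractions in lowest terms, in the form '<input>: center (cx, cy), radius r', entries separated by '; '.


x1: center (-1/2, 0), radius 1/5; x2: center (7/12, -5/12), radius 1/42; x3: center (7/12, -7/12), radius 1/42

Below B, radii multiply path by path; the x-disk centers shift.
for x1, the 1-step affine chain lands on center (-1/2, 0), radius 1/5
for x3, the 2-step affine chain lands on center (7/12, -7/12), radius 1/42
for x2, the 2-step affine chain lands on center (7/12, -5/12), radius 1/42


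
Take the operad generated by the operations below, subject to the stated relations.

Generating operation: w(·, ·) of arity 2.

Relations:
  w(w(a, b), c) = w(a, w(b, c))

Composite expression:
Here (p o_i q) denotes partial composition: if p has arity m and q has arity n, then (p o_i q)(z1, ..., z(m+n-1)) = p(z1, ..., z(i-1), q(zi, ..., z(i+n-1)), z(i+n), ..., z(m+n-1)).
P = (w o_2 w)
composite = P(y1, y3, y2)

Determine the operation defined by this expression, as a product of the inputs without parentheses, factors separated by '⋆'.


The w-tree's shape is irrelevant; the y-reading-order decides.
w(y3, y2) reduces to y3 ⋆ y2
w(y1, w(y3, y2)) reduces to y1 ⋆ y3 ⋆ y2

y1 ⋆ y3 ⋆ y2


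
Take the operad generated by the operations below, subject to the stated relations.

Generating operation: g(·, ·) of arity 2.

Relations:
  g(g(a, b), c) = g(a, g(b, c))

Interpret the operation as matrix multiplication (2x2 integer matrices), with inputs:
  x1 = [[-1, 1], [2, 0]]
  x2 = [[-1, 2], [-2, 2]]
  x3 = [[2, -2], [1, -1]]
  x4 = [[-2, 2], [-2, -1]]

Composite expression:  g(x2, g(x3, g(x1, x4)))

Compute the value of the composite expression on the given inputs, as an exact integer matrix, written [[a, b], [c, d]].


[[0, 0], [-8, 14]]

g(x1, x4) = [[0, -3], [-4, 4]]
g(x3, g(x1, x4)) = [[8, -14], [4, -7]]
g(x2, g(x3, g(x1, x4))) = [[0, 0], [-8, 14]]


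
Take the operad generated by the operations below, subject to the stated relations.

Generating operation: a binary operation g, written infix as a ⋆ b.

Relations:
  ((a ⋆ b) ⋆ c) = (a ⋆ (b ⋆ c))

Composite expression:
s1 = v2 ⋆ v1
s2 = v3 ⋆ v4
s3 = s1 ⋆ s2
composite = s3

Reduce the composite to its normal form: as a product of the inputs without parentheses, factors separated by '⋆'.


v2 ⋆ v1 ⋆ v3 ⋆ v4

The g-tree's shape is irrelevant; the v-reading-order decides.
(v2 ⋆ v1) collapses to v2 ⋆ v1
(v3 ⋆ v4) collapses to v3 ⋆ v4
((v2 ⋆ v1) ⋆ (v3 ⋆ v4)) collapses to v2 ⋆ v1 ⋆ v3 ⋆ v4


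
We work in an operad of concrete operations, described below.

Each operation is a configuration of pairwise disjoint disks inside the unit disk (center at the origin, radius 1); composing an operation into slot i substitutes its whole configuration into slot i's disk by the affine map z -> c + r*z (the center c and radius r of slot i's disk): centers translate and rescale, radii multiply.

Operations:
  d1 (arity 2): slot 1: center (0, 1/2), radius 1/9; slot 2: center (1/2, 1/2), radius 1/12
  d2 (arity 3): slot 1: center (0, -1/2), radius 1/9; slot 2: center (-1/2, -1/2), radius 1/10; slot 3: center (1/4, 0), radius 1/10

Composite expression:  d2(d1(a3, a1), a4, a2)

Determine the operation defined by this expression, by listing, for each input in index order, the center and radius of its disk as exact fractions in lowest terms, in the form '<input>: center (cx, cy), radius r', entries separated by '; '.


Only the slot chain above each a matters under d2; compose those maps.
input a3: applying the 2 nested substitutions gives center (0, -4/9), radius 1/81
input a1: applying the 2 nested substitutions gives center (1/18, -4/9), radius 1/108
input a4: applying the 1 nested substitution gives center (-1/2, -1/2), radius 1/10
input a2: applying the 1 nested substitution gives center (1/4, 0), radius 1/10

a1: center (1/18, -4/9), radius 1/108; a2: center (1/4, 0), radius 1/10; a3: center (0, -4/9), radius 1/81; a4: center (-1/2, -1/2), radius 1/10


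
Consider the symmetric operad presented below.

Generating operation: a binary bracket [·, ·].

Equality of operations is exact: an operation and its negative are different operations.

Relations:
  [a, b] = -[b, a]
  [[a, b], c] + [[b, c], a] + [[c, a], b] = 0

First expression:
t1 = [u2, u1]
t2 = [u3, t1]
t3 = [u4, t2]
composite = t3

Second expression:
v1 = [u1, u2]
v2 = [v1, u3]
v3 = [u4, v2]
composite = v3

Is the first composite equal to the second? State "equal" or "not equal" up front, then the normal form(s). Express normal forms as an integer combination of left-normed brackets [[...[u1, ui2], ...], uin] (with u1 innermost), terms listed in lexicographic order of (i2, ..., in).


equal; the common form is -[[[u1, u2], u3], u4]

Normal form of the first expression: -[[[u1, u2], u3], u4]
Normal form of the second expression: -[[[u1, u2], u3], u4]
One common form — equal.


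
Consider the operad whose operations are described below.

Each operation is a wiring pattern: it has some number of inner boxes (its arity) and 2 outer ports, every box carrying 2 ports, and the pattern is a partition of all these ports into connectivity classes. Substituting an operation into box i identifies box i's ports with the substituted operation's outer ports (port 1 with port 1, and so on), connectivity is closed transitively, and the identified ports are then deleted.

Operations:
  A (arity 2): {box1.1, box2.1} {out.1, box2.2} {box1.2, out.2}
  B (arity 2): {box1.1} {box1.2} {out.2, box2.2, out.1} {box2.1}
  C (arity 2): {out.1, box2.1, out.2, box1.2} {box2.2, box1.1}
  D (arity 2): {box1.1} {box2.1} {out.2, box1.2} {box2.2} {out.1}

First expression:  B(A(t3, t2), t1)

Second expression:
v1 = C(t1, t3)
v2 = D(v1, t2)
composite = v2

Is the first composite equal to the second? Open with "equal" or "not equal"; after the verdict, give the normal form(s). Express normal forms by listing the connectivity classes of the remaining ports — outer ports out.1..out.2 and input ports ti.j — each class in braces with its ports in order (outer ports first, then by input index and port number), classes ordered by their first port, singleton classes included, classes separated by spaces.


not equal; the first gives {out.1, out.2, t1.2} {t1.1} {t2.1, t3.1} {t2.2} {t3.2} and the second {out.1} {out.2, t1.2, t3.1} {t1.1, t3.2} {t2.1} {t2.2}


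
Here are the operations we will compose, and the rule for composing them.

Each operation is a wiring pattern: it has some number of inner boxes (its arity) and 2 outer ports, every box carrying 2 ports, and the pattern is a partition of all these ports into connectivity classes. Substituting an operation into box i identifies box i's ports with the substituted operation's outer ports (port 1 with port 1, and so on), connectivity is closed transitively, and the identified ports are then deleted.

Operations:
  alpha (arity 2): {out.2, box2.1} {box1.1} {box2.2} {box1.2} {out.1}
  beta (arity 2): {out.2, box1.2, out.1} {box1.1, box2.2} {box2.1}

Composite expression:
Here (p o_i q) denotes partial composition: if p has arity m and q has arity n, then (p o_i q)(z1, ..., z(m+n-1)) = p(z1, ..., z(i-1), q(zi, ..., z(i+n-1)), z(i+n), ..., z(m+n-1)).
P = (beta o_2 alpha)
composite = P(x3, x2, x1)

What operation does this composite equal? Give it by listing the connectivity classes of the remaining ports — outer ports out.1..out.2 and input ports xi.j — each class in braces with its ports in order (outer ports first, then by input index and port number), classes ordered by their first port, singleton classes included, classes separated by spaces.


Connectivity passes through glued beta-boundaries; trace each wire chain.
through alpha, on inputs (x2, x1): {out.1} {out.2, x1.1} {x1.2} {x2.1} {x2.2} (out.j = stage outer ports)
through beta, on inputs (x3, x2, x1): {out.1, out.2, x3.2} {x1.1, x3.1} {x1.2} {x2.1} {x2.2} (out.j = stage outer ports)

{out.1, out.2, x3.2} {x1.1, x3.1} {x1.2} {x2.1} {x2.2}


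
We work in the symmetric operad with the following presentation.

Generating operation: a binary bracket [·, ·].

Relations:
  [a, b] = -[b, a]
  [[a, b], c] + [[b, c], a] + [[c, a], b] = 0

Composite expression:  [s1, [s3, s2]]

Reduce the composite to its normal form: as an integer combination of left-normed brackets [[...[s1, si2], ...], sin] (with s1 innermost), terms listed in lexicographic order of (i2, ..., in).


-[[s1, s2], s3] + [[s1, s3], s2]


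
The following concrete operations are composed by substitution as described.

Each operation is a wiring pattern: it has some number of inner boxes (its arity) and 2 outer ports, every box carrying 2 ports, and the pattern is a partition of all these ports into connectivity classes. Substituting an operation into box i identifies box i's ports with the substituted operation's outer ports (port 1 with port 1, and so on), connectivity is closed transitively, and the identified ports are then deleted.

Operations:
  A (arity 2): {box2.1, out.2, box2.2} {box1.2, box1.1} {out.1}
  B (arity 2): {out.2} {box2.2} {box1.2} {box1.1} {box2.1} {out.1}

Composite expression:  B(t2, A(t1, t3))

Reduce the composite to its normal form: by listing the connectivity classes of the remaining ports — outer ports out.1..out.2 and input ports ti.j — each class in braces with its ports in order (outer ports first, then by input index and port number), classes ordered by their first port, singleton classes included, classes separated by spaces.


{out.1} {out.2} {t1.1, t1.2} {t2.1} {t2.2} {t3.1, t3.2}

After gluing at B, chains via deleted ports link the t-ports.
after A, the pattern on (t1, t3) reads {out.1} {out.2, t3.1, t3.2} {t1.1, t1.2} (out.j = its outer ports)
after B, the pattern on (t2, t1, t3) reads {out.1} {out.2} {t1.1, t1.2} {t2.1} {t2.2} {t3.1, t3.2} (out.j = its outer ports)


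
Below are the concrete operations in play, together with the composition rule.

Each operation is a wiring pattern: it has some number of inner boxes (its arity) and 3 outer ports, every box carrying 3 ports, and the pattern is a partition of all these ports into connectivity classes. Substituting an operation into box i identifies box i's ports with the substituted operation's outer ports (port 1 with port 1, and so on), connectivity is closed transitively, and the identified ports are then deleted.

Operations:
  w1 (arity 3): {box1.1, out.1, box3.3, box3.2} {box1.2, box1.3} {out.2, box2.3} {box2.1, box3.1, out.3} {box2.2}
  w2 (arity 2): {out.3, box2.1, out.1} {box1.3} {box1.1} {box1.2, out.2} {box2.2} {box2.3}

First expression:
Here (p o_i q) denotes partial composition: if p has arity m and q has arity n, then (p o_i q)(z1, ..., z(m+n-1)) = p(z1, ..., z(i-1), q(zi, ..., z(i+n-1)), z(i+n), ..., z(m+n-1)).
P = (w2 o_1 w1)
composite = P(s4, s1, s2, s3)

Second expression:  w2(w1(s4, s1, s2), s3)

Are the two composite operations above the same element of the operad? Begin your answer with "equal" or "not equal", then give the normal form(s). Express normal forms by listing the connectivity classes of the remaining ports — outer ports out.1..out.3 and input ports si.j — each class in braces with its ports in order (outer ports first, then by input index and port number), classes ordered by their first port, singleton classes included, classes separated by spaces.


equal; the common form is {out.1, out.3, s3.1} {out.2, s1.3} {s1.1, s2.1} {s1.2} {s2.2, s2.3, s4.1} {s3.2} {s3.3} {s4.2, s4.3}

The first expression, normalized: {out.1, out.3, s3.1} {out.2, s1.3} {s1.1, s2.1} {s1.2} {s2.2, s2.3, s4.1} {s3.2} {s3.3} {s4.2, s4.3}
The second expression, normalized: {out.1, out.3, s3.1} {out.2, s1.3} {s1.1, s2.1} {s1.2} {s2.2, s2.3, s4.1} {s3.2} {s3.3} {s4.2, s4.3}
The forms coincide; equal.


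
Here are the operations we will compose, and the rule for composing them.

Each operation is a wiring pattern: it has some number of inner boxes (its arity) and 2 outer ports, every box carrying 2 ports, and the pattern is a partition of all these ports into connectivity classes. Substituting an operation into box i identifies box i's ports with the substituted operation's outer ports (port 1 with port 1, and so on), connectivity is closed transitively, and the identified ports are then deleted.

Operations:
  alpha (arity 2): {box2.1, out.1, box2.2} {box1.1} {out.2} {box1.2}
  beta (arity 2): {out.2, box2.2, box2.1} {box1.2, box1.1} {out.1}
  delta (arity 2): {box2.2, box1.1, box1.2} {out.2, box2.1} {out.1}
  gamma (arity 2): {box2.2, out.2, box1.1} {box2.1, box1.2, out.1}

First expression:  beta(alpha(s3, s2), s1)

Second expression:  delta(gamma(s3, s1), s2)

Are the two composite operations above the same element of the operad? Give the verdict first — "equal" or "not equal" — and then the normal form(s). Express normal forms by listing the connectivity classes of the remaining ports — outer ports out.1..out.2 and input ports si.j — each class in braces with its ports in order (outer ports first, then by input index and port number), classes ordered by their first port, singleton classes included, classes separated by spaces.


not equal; the first gives {out.1} {out.2, s1.1, s1.2} {s2.1, s2.2} {s3.1} {s3.2} and the second {out.1} {out.2, s2.1} {s1.1, s1.2, s2.2, s3.1, s3.2}


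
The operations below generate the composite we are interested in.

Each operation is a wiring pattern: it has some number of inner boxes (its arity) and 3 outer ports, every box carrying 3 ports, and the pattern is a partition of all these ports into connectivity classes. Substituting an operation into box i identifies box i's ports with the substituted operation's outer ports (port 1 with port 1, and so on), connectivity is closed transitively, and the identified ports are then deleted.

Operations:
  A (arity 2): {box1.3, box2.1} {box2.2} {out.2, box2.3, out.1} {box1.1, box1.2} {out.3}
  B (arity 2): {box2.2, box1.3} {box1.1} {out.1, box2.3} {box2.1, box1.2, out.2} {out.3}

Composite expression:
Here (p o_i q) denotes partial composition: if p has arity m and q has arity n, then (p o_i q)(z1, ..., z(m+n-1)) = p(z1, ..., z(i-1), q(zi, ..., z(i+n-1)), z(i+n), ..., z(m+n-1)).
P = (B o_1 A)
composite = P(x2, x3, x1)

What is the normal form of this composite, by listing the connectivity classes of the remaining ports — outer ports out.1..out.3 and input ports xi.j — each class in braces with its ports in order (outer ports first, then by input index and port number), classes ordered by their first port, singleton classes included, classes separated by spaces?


{out.1, x1.3} {out.2, x1.1, x3.3} {out.3} {x1.2} {x2.1, x2.2} {x2.3, x3.1} {x3.2}

After gluing at B, chains via deleted ports link the x-ports.
after A, the pattern on (x2, x3) reads {out.1, out.2, x3.3} {out.3} {x2.1, x2.2} {x2.3, x3.1} {x3.2} (out.j = its outer ports)
after B, the pattern on (x2, x3, x1) reads {out.1, x1.3} {out.2, x1.1, x3.3} {out.3} {x1.2} {x2.1, x2.2} {x2.3, x3.1} {x3.2} (out.j = its outer ports)


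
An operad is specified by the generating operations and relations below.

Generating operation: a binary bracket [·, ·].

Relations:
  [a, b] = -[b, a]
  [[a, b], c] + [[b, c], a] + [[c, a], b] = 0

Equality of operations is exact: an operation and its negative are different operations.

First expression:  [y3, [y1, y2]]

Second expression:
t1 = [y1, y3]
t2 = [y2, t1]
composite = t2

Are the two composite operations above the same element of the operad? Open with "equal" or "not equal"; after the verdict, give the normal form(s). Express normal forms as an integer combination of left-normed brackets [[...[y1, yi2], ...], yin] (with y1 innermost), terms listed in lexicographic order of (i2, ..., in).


not equal: they reduce to -[[y1, y2], y3] and -[[y1, y3], y2]

In normal form, the first expression is -[[y1, y2], y3]
In normal form, the second expression is -[[y1, y3], y2]
The normal forms differ: not equal.


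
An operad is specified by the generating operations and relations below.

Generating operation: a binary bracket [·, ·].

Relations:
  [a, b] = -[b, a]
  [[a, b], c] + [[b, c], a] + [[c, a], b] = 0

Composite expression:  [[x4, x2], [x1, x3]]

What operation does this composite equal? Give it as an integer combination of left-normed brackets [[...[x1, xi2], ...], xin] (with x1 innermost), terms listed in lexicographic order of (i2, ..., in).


[[[x1, x3], x2], x4] - [[[x1, x3], x4], x2]

Expand each bracket as ab - ba; the x1-initial words give the coefficients.
Composite bracket: [[x4, x2], [x1, x3]]
Expanding via [a, b] = ab - ba: 8 signed words (2^3 = 8).
Only words starting with x1 matter:
  x1x3x2x4 appears with sign +1, giving the term +[[[x1, x3], x2], x4]
  x1x3x4x2 appears with sign -1, giving the term -[[[x1, x3], x4], x2]


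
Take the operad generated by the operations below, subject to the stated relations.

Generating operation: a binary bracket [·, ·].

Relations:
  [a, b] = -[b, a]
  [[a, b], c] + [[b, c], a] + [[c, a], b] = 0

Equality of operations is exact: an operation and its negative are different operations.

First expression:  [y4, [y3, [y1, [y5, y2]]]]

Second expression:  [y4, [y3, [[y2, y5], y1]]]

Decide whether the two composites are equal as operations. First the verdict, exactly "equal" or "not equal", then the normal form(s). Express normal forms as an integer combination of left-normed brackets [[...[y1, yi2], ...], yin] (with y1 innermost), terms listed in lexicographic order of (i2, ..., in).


The first composite normalizes to -[[[[y1, y2], y5], y3], y4] + [[[[y1, y5], y2], y3], y4]
The second composite normalizes to -[[[[y1, y2], y5], y3], y4] + [[[[y1, y5], y2], y3], y4]
The forms coincide; equal.

equal — both sides give -[[[[y1, y2], y5], y3], y4] + [[[[y1, y5], y2], y3], y4]


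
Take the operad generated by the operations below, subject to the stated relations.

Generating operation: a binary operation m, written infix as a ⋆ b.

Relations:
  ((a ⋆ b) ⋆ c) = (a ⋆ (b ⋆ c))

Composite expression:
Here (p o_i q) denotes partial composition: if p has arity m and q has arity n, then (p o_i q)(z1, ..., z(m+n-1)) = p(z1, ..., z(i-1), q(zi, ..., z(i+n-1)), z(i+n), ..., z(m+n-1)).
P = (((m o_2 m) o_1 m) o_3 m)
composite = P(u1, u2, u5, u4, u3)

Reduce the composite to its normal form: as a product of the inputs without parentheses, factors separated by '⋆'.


u1 ⋆ u2 ⋆ u5 ⋆ u4 ⋆ u3

Under associativity of m, the answer is the u's in reading order.
(u1 ⋆ u2) reduces to u1 ⋆ u2
(u5 ⋆ u4) reduces to u5 ⋆ u4
((u5 ⋆ u4) ⋆ u3) reduces to u5 ⋆ u4 ⋆ u3
((u1 ⋆ u2) ⋆ ((u5 ⋆ u4) ⋆ u3)) reduces to u1 ⋆ u2 ⋆ u5 ⋆ u4 ⋆ u3


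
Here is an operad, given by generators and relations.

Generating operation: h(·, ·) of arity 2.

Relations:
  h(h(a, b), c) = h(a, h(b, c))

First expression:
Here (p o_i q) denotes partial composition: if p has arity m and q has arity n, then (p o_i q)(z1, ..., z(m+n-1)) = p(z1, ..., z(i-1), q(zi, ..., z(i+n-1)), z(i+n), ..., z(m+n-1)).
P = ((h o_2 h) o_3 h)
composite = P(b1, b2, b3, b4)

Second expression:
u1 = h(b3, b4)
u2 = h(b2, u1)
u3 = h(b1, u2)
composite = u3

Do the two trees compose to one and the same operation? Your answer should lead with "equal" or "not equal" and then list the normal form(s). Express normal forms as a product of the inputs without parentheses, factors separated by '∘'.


equal — both sides give b1 ∘ b2 ∘ b3 ∘ b4

Normal form of the first expression: b1 ∘ b2 ∘ b3 ∘ b4
Normal form of the second expression: b1 ∘ b2 ∘ b3 ∘ b4
The forms coincide; equal.


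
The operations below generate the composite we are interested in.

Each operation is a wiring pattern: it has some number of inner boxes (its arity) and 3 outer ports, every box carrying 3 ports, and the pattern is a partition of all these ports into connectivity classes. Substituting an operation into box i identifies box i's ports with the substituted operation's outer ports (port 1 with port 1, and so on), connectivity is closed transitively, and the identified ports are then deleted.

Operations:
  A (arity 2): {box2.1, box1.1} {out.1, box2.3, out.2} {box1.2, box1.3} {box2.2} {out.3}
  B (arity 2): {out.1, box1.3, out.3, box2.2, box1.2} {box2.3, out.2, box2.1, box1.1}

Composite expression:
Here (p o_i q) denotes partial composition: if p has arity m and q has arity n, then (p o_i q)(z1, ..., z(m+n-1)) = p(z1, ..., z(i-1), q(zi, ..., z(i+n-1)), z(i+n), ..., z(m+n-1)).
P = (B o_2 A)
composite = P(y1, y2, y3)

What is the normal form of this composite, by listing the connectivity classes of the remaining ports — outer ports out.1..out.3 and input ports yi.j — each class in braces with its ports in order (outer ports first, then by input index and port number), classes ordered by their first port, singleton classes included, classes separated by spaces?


Connectivity passes through glued B-boundaries; trace each wire chain.
through A, on inputs (y2, y3): {out.1, out.2, y3.3} {out.3} {y2.1, y3.1} {y2.2, y2.3} {y3.2} (out.j = stage outer ports)
through B, on inputs (y1, y2, y3): {out.1, out.2, out.3, y1.1, y1.2, y1.3, y3.3} {y2.1, y3.1} {y2.2, y2.3} {y3.2} (out.j = stage outer ports)

{out.1, out.2, out.3, y1.1, y1.2, y1.3, y3.3} {y2.1, y3.1} {y2.2, y2.3} {y3.2}


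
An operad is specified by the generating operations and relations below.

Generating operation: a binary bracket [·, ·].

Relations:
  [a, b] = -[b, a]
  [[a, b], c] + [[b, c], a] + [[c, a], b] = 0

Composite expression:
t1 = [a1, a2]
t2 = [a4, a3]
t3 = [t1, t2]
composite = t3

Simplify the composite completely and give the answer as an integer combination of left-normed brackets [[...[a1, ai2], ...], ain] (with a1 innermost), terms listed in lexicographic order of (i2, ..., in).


-[[[a1, a2], a3], a4] + [[[a1, a2], a4], a3]

In the tensor algebra, words opening a1 carry the a1-anchored form.
Composite bracket: [[a1, a2], [a4, a3]]
Applying ab - ba throughout gives 8 signed words (2^3 = 8).
Coefficients come from the a1-initial words:
  the word a1a2a3a4 carries sign -1 and contributes -[[[a1, a2], a3], a4]
  the word a1a2a4a3 carries sign +1 and contributes +[[[a1, a2], a4], a3]


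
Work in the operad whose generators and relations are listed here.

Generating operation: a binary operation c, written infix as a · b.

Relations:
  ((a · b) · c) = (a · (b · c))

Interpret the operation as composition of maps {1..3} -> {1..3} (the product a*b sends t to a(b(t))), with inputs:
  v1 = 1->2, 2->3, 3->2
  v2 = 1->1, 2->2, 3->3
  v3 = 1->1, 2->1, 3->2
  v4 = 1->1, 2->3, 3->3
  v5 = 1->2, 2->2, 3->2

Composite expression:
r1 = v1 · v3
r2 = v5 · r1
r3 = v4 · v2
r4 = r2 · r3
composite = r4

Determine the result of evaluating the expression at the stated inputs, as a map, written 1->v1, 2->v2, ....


1->2, 2->2, 3->2

(v1 · v3) = 1->2, 2->2, 3->3
(v5 · (v1 · v3)) = 1->2, 2->2, 3->2
(v4 · v2) = 1->1, 2->3, 3->3
((v5 · (v1 · v3)) · (v4 · v2)) = 1->2, 2->2, 3->2


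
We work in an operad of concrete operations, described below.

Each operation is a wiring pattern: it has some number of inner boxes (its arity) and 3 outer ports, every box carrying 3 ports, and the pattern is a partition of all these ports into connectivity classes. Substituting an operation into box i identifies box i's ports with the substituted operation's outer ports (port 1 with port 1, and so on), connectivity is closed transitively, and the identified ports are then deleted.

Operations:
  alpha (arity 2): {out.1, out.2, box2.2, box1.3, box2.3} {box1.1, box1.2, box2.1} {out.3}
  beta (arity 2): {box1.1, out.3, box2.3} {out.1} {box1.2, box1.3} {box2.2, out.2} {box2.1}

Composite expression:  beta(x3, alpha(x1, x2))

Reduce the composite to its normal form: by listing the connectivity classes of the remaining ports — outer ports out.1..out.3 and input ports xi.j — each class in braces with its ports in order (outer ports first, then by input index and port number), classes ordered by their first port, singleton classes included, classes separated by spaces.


Two ports join when wires chain via beta-identified ports.
through alpha, on inputs (x1, x2): {out.1, out.2, x1.3, x2.2, x2.3} {out.3} {x1.1, x1.2, x2.1} (out.j = stage outer ports)
through beta, on inputs (x3, x1, x2): {out.1} {out.2, x1.3, x2.2, x2.3} {out.3, x3.1} {x1.1, x1.2, x2.1} {x3.2, x3.3} (out.j = stage outer ports)

{out.1} {out.2, x1.3, x2.2, x2.3} {out.3, x3.1} {x1.1, x1.2, x2.1} {x3.2, x3.3}


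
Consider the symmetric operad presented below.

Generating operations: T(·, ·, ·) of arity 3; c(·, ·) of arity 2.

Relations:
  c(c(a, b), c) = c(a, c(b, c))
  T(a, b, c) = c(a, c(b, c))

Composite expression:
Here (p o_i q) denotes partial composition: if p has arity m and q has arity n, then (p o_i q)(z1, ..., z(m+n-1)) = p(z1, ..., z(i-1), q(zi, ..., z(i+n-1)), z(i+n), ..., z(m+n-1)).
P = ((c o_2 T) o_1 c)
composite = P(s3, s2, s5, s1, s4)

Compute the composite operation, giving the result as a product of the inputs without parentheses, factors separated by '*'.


s3 * s2 * s5 * s1 * s4

Under associativity of c, the answer is the s's in reading order.
c(s3, s2) collapses to s3 * s2
T(s5, s1, s4) collapses to s5 * s1 * s4
c(c(s3, s2), T(s5, s1, s4)) collapses to s3 * s2 * s5 * s1 * s4


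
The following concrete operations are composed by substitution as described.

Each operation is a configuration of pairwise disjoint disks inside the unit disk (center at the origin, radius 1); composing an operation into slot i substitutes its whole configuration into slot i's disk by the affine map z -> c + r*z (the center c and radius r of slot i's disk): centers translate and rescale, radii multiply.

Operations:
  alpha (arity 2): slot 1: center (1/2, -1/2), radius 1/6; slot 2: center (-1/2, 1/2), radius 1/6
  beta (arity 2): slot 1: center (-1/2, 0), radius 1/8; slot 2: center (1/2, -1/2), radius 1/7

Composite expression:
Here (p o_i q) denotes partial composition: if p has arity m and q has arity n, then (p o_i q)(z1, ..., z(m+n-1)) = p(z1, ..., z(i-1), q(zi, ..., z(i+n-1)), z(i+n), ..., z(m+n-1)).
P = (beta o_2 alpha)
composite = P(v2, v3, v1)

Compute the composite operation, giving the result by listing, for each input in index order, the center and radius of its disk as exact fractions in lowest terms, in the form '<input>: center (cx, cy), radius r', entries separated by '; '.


v1: center (3/7, -3/7), radius 1/42; v2: center (-1/2, 0), radius 1/8; v3: center (4/7, -4/7), radius 1/42

Affine substitution under beta: radii multiply and v-centers shift.
for v2, the 1-step affine chain lands on center (-1/2, 0), radius 1/8
for v3, the 2-step affine chain lands on center (4/7, -4/7), radius 1/42
for v1, the 2-step affine chain lands on center (3/7, -3/7), radius 1/42


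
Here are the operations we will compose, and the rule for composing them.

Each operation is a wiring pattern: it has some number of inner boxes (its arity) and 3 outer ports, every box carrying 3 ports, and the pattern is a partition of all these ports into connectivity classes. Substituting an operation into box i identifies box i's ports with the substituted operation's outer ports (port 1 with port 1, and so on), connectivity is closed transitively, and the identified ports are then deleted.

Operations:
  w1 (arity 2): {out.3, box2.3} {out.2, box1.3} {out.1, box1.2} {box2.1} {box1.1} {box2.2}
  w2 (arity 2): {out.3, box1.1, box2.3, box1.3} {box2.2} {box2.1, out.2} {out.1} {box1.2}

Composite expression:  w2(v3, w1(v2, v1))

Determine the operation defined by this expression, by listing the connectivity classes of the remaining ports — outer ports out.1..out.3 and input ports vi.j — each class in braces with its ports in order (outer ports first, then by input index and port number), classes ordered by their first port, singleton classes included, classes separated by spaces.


{out.1} {out.2, v2.2} {out.3, v1.3, v3.1, v3.3} {v1.1} {v1.2} {v2.1} {v2.3} {v3.2}

Reachability decides: close wires over w2-identified ports.
w1 over (v2, v1) gives {out.1, v2.2} {out.2, v2.3} {out.3, v1.3} {v1.1} {v1.2} {v2.1}, out.j being that stage's outer ports
w2 over (v3, v2, v1) gives {out.1} {out.2, v2.2} {out.3, v1.3, v3.1, v3.3} {v1.1} {v1.2} {v2.1} {v2.3} {v3.2}, out.j being that stage's outer ports


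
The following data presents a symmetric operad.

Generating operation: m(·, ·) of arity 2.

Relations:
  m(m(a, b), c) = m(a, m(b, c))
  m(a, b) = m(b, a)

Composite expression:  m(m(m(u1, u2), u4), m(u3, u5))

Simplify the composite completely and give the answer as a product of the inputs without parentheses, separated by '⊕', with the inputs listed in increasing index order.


u1 ⊕ u2 ⊕ u3 ⊕ u4 ⊕ u5

Shape and order are irrelevant to m; the u-input set decides.
m(u1, u2) unparenthesizes to u1 ⊕ u2
m(m(u1, u2), u4) unparenthesizes to u1 ⊕ u2 ⊕ u4
m(u3, u5) unparenthesizes to u3 ⊕ u5
m(m(m(u1, u2), u4), m(u3, u5)) unparenthesizes to u1 ⊕ u2 ⊕ u4 ⊕ u3 ⊕ u5
rearranged into index order: u1 ⊕ u2 ⊕ u3 ⊕ u4 ⊕ u5


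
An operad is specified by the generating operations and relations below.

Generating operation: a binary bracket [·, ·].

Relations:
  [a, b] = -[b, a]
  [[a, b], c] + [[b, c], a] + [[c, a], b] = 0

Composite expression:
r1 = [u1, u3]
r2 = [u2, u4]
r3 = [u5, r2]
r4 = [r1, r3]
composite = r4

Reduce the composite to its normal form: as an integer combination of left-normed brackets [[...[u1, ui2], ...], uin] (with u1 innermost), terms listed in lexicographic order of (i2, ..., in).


-[[[[u1, u3], u2], u4], u5] + [[[[u1, u3], u4], u2], u5] + [[[[u1, u3], u5], u2], u4] - [[[[u1, u3], u5], u4], u2]

A multilinear Lie element is pinned by u1-initial words (u1 innermost).
Composite bracket: [[u1, u3], [u5, [u2, u4]]]
Applying ab - ba throughout gives 16 signed words (2^4 = 16).
Only words starting with u1 matter:
  u1u3u2u4u5 appears with sign -1, giving the term -[[[[u1, u3], u2], u4], u5]
  u1u3u4u2u5 appears with sign +1, giving the term +[[[[u1, u3], u4], u2], u5]
  u1u3u5u2u4 appears with sign +1, giving the term +[[[[u1, u3], u5], u2], u4]
  u1u3u5u4u2 appears with sign -1, giving the term -[[[[u1, u3], u5], u4], u2]


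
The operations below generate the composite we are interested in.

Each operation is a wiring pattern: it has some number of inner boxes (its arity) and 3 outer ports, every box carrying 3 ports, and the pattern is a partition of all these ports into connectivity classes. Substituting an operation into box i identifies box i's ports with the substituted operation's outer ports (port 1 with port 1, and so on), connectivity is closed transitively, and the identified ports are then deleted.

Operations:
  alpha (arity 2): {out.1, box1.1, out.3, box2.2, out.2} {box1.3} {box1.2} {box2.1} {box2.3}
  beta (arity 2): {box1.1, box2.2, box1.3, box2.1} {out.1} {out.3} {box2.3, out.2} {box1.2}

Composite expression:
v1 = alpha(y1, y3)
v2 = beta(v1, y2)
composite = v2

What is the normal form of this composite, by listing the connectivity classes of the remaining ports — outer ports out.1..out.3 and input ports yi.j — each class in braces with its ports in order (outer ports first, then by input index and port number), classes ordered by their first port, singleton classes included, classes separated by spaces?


{out.1} {out.2, y2.3} {out.3} {y1.1, y2.1, y2.2, y3.2} {y1.2} {y1.3} {y3.1} {y3.3}

Reachability decides: close wires over beta-identified ports.
through alpha, on inputs (y1, y3): {out.1, out.2, out.3, y1.1, y3.2} {y1.2} {y1.3} {y3.1} {y3.3} (out.j = stage outer ports)
through beta, on inputs (y1, y3, y2): {out.1} {out.2, y2.3} {out.3} {y1.1, y2.1, y2.2, y3.2} {y1.2} {y1.3} {y3.1} {y3.3} (out.j = stage outer ports)


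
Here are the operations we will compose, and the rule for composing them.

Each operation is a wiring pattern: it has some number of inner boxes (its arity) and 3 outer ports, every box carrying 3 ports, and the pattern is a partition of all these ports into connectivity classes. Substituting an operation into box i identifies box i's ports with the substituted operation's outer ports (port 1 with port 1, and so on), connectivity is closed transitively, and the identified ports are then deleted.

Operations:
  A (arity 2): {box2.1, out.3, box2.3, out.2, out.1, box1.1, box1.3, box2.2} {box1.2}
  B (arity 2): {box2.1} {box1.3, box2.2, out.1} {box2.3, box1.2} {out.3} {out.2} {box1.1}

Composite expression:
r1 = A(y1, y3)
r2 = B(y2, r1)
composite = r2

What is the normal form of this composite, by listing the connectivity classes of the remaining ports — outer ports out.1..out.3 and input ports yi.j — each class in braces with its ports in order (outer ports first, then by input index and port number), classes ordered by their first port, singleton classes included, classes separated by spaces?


{out.1, y1.1, y1.3, y2.2, y2.3, y3.1, y3.2, y3.3} {out.2} {out.3} {y1.2} {y2.1}

Treat the ports identified at B as solder joints: merge, then drop.
through A, on inputs (y1, y3): {out.1, out.2, out.3, y1.1, y1.3, y3.1, y3.2, y3.3} {y1.2} (out.j = stage outer ports)
through B, on inputs (y2, y1, y3): {out.1, y1.1, y1.3, y2.2, y2.3, y3.1, y3.2, y3.3} {out.2} {out.3} {y1.2} {y2.1} (out.j = stage outer ports)
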